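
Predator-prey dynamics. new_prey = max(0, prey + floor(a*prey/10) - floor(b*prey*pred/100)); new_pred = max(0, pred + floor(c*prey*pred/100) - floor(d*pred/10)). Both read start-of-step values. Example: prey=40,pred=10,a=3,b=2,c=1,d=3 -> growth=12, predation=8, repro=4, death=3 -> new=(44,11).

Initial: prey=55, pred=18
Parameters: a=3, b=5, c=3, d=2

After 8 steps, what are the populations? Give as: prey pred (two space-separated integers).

Step 1: prey: 55+16-49=22; pred: 18+29-3=44
Step 2: prey: 22+6-48=0; pred: 44+29-8=65
Step 3: prey: 0+0-0=0; pred: 65+0-13=52
Step 4: prey: 0+0-0=0; pred: 52+0-10=42
Step 5: prey: 0+0-0=0; pred: 42+0-8=34
Step 6: prey: 0+0-0=0; pred: 34+0-6=28
Step 7: prey: 0+0-0=0; pred: 28+0-5=23
Step 8: prey: 0+0-0=0; pred: 23+0-4=19

Answer: 0 19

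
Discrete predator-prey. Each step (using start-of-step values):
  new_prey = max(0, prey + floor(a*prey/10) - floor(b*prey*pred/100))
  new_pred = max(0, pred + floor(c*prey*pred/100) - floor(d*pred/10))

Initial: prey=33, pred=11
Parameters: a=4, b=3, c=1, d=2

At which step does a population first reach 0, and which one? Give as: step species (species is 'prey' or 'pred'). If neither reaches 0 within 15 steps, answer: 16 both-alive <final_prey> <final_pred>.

Step 1: prey: 33+13-10=36; pred: 11+3-2=12
Step 2: prey: 36+14-12=38; pred: 12+4-2=14
Step 3: prey: 38+15-15=38; pred: 14+5-2=17
Step 4: prey: 38+15-19=34; pred: 17+6-3=20
Step 5: prey: 34+13-20=27; pred: 20+6-4=22
Step 6: prey: 27+10-17=20; pred: 22+5-4=23
Step 7: prey: 20+8-13=15; pred: 23+4-4=23
Step 8: prey: 15+6-10=11; pred: 23+3-4=22
Step 9: prey: 11+4-7=8; pred: 22+2-4=20
Step 10: prey: 8+3-4=7; pred: 20+1-4=17
Step 11: prey: 7+2-3=6; pred: 17+1-3=15
Step 12: prey: 6+2-2=6; pred: 15+0-3=12
Step 13: prey: 6+2-2=6; pred: 12+0-2=10
Step 14: prey: 6+2-1=7; pred: 10+0-2=8
Step 15: prey: 7+2-1=8; pred: 8+0-1=7
No extinction within 15 steps

Answer: 16 both-alive 8 7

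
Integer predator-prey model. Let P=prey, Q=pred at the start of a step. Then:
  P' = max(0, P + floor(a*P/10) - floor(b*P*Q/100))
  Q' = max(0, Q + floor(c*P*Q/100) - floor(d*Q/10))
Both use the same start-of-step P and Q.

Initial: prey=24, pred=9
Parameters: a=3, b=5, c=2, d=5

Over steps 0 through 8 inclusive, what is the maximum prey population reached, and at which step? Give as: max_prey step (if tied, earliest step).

Answer: 26 8

Derivation:
Step 1: prey: 24+7-10=21; pred: 9+4-4=9
Step 2: prey: 21+6-9=18; pred: 9+3-4=8
Step 3: prey: 18+5-7=16; pred: 8+2-4=6
Step 4: prey: 16+4-4=16; pred: 6+1-3=4
Step 5: prey: 16+4-3=17; pred: 4+1-2=3
Step 6: prey: 17+5-2=20; pred: 3+1-1=3
Step 7: prey: 20+6-3=23; pred: 3+1-1=3
Step 8: prey: 23+6-3=26; pred: 3+1-1=3
Max prey = 26 at step 8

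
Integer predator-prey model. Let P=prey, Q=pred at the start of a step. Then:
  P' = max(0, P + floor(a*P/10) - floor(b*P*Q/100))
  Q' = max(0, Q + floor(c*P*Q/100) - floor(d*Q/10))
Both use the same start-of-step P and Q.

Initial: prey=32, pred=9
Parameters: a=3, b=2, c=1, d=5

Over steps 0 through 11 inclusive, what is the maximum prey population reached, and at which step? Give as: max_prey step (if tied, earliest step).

Answer: 121 9

Derivation:
Step 1: prey: 32+9-5=36; pred: 9+2-4=7
Step 2: prey: 36+10-5=41; pred: 7+2-3=6
Step 3: prey: 41+12-4=49; pred: 6+2-3=5
Step 4: prey: 49+14-4=59; pred: 5+2-2=5
Step 5: prey: 59+17-5=71; pred: 5+2-2=5
Step 6: prey: 71+21-7=85; pred: 5+3-2=6
Step 7: prey: 85+25-10=100; pred: 6+5-3=8
Step 8: prey: 100+30-16=114; pred: 8+8-4=12
Step 9: prey: 114+34-27=121; pred: 12+13-6=19
Step 10: prey: 121+36-45=112; pred: 19+22-9=32
Step 11: prey: 112+33-71=74; pred: 32+35-16=51
Max prey = 121 at step 9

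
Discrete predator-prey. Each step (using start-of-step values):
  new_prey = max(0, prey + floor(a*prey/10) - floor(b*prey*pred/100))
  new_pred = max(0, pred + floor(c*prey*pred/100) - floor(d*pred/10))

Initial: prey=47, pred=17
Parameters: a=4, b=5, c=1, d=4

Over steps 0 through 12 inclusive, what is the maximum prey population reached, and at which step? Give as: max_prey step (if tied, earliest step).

Answer: 52 12

Derivation:
Step 1: prey: 47+18-39=26; pred: 17+7-6=18
Step 2: prey: 26+10-23=13; pred: 18+4-7=15
Step 3: prey: 13+5-9=9; pred: 15+1-6=10
Step 4: prey: 9+3-4=8; pred: 10+0-4=6
Step 5: prey: 8+3-2=9; pred: 6+0-2=4
Step 6: prey: 9+3-1=11; pred: 4+0-1=3
Step 7: prey: 11+4-1=14; pred: 3+0-1=2
Step 8: prey: 14+5-1=18; pred: 2+0-0=2
Step 9: prey: 18+7-1=24; pred: 2+0-0=2
Step 10: prey: 24+9-2=31; pred: 2+0-0=2
Step 11: prey: 31+12-3=40; pred: 2+0-0=2
Step 12: prey: 40+16-4=52; pred: 2+0-0=2
Max prey = 52 at step 12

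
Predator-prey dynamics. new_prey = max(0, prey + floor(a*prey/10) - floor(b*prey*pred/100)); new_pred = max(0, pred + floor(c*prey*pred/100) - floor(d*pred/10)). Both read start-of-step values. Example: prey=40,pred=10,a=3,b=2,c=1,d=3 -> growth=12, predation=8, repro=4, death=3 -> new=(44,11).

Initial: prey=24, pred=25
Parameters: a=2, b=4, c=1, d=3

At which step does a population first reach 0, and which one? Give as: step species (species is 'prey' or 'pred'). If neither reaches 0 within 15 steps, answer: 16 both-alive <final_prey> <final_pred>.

Step 1: prey: 24+4-24=4; pred: 25+6-7=24
Step 2: prey: 4+0-3=1; pred: 24+0-7=17
Step 3: prey: 1+0-0=1; pred: 17+0-5=12
Step 4: prey: 1+0-0=1; pred: 12+0-3=9
Step 5: prey: 1+0-0=1; pred: 9+0-2=7
Step 6: prey: 1+0-0=1; pred: 7+0-2=5
Step 7: prey: 1+0-0=1; pred: 5+0-1=4
Step 8: prey: 1+0-0=1; pred: 4+0-1=3
Step 9: prey: 1+0-0=1; pred: 3+0-0=3
Steps 10-15: state stable at prey=1, pred=3 (no change)
No extinction within 15 steps

Answer: 16 both-alive 1 3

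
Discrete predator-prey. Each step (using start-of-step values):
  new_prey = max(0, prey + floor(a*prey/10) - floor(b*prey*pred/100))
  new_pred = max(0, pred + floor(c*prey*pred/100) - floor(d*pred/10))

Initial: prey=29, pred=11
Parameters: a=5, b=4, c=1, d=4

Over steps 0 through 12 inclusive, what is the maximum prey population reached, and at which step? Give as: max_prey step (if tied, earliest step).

Step 1: prey: 29+14-12=31; pred: 11+3-4=10
Step 2: prey: 31+15-12=34; pred: 10+3-4=9
Step 3: prey: 34+17-12=39; pred: 9+3-3=9
Step 4: prey: 39+19-14=44; pred: 9+3-3=9
Step 5: prey: 44+22-15=51; pred: 9+3-3=9
Step 6: prey: 51+25-18=58; pred: 9+4-3=10
Step 7: prey: 58+29-23=64; pred: 10+5-4=11
Step 8: prey: 64+32-28=68; pred: 11+7-4=14
Step 9: prey: 68+34-38=64; pred: 14+9-5=18
Step 10: prey: 64+32-46=50; pred: 18+11-7=22
Step 11: prey: 50+25-44=31; pred: 22+11-8=25
Step 12: prey: 31+15-31=15; pred: 25+7-10=22
Max prey = 68 at step 8

Answer: 68 8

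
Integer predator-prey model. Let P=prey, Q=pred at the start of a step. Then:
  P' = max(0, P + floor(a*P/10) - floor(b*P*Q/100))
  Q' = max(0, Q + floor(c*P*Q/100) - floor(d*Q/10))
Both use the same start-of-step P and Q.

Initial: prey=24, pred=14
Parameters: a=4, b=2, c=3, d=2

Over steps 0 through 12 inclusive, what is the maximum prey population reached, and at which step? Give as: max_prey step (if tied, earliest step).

Answer: 27 1

Derivation:
Step 1: prey: 24+9-6=27; pred: 14+10-2=22
Step 2: prey: 27+10-11=26; pred: 22+17-4=35
Step 3: prey: 26+10-18=18; pred: 35+27-7=55
Step 4: prey: 18+7-19=6; pred: 55+29-11=73
Step 5: prey: 6+2-8=0; pred: 73+13-14=72
Step 6: prey: 0+0-0=0; pred: 72+0-14=58
Step 7: prey: 0+0-0=0; pred: 58+0-11=47
Step 8: prey: 0+0-0=0; pred: 47+0-9=38
Step 9: prey: 0+0-0=0; pred: 38+0-7=31
Step 10: prey: 0+0-0=0; pred: 31+0-6=25
Step 11: prey: 0+0-0=0; pred: 25+0-5=20
Step 12: prey: 0+0-0=0; pred: 20+0-4=16
Max prey = 27 at step 1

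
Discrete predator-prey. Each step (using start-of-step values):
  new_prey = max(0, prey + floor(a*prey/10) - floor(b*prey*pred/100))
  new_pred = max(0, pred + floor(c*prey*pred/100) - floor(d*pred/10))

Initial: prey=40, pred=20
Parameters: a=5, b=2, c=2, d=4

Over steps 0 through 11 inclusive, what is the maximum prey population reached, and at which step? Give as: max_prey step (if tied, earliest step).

Step 1: prey: 40+20-16=44; pred: 20+16-8=28
Step 2: prey: 44+22-24=42; pred: 28+24-11=41
Step 3: prey: 42+21-34=29; pred: 41+34-16=59
Step 4: prey: 29+14-34=9; pred: 59+34-23=70
Step 5: prey: 9+4-12=1; pred: 70+12-28=54
Step 6: prey: 1+0-1=0; pred: 54+1-21=34
Step 7: prey: 0+0-0=0; pred: 34+0-13=21
Step 8: prey: 0+0-0=0; pred: 21+0-8=13
Step 9: prey: 0+0-0=0; pred: 13+0-5=8
Step 10: prey: 0+0-0=0; pred: 8+0-3=5
Step 11: prey: 0+0-0=0; pred: 5+0-2=3
Max prey = 44 at step 1

Answer: 44 1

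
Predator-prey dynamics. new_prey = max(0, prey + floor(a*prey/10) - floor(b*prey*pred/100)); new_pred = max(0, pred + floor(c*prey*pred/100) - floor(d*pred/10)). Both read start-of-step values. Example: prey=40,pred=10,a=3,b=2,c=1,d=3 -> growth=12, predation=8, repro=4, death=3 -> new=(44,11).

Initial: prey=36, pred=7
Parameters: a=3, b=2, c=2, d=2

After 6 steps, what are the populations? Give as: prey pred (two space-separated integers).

Answer: 0 67

Derivation:
Step 1: prey: 36+10-5=41; pred: 7+5-1=11
Step 2: prey: 41+12-9=44; pred: 11+9-2=18
Step 3: prey: 44+13-15=42; pred: 18+15-3=30
Step 4: prey: 42+12-25=29; pred: 30+25-6=49
Step 5: prey: 29+8-28=9; pred: 49+28-9=68
Step 6: prey: 9+2-12=0; pred: 68+12-13=67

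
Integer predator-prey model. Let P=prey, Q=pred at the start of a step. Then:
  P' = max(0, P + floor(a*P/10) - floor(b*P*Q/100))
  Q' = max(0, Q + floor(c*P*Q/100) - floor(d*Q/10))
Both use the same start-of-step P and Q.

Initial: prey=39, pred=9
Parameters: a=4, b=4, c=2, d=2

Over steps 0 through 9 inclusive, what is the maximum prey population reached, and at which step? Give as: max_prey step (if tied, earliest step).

Answer: 40 1

Derivation:
Step 1: prey: 39+15-14=40; pred: 9+7-1=15
Step 2: prey: 40+16-24=32; pred: 15+12-3=24
Step 3: prey: 32+12-30=14; pred: 24+15-4=35
Step 4: prey: 14+5-19=0; pred: 35+9-7=37
Step 5: prey: 0+0-0=0; pred: 37+0-7=30
Step 6: prey: 0+0-0=0; pred: 30+0-6=24
Step 7: prey: 0+0-0=0; pred: 24+0-4=20
Step 8: prey: 0+0-0=0; pred: 20+0-4=16
Step 9: prey: 0+0-0=0; pred: 16+0-3=13
Max prey = 40 at step 1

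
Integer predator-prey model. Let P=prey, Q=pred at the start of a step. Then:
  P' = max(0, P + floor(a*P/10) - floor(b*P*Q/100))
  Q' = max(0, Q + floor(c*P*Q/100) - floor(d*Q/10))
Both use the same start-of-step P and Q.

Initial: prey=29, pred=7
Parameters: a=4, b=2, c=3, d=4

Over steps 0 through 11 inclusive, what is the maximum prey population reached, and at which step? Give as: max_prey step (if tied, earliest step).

Answer: 45 3

Derivation:
Step 1: prey: 29+11-4=36; pred: 7+6-2=11
Step 2: prey: 36+14-7=43; pred: 11+11-4=18
Step 3: prey: 43+17-15=45; pred: 18+23-7=34
Step 4: prey: 45+18-30=33; pred: 34+45-13=66
Step 5: prey: 33+13-43=3; pred: 66+65-26=105
Step 6: prey: 3+1-6=0; pred: 105+9-42=72
Step 7: prey: 0+0-0=0; pred: 72+0-28=44
Step 8: prey: 0+0-0=0; pred: 44+0-17=27
Step 9: prey: 0+0-0=0; pred: 27+0-10=17
Step 10: prey: 0+0-0=0; pred: 17+0-6=11
Step 11: prey: 0+0-0=0; pred: 11+0-4=7
Max prey = 45 at step 3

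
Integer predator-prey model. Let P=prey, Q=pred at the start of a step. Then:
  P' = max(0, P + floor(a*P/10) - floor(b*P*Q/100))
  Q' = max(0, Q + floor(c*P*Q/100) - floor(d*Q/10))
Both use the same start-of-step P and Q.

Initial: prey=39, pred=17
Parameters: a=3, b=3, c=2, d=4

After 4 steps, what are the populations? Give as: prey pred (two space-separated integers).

Answer: 4 21

Derivation:
Step 1: prey: 39+11-19=31; pred: 17+13-6=24
Step 2: prey: 31+9-22=18; pred: 24+14-9=29
Step 3: prey: 18+5-15=8; pred: 29+10-11=28
Step 4: prey: 8+2-6=4; pred: 28+4-11=21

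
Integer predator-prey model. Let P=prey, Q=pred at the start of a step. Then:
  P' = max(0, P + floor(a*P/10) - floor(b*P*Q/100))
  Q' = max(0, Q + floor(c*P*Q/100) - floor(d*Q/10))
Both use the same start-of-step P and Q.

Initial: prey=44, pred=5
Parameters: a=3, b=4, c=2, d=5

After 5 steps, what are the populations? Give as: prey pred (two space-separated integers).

Answer: 14 24

Derivation:
Step 1: prey: 44+13-8=49; pred: 5+4-2=7
Step 2: prey: 49+14-13=50; pred: 7+6-3=10
Step 3: prey: 50+15-20=45; pred: 10+10-5=15
Step 4: prey: 45+13-27=31; pred: 15+13-7=21
Step 5: prey: 31+9-26=14; pred: 21+13-10=24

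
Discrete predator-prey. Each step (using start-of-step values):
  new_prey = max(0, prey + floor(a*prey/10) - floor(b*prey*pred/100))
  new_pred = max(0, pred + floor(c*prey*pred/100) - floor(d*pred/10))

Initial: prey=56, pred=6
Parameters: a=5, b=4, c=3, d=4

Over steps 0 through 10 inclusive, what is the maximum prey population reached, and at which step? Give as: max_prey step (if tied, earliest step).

Step 1: prey: 56+28-13=71; pred: 6+10-2=14
Step 2: prey: 71+35-39=67; pred: 14+29-5=38
Step 3: prey: 67+33-101=0; pred: 38+76-15=99
Step 4: prey: 0+0-0=0; pred: 99+0-39=60
Step 5: prey: 0+0-0=0; pred: 60+0-24=36
Step 6: prey: 0+0-0=0; pred: 36+0-14=22
Step 7: prey: 0+0-0=0; pred: 22+0-8=14
Step 8: prey: 0+0-0=0; pred: 14+0-5=9
Step 9: prey: 0+0-0=0; pred: 9+0-3=6
Step 10: prey: 0+0-0=0; pred: 6+0-2=4
Max prey = 71 at step 1

Answer: 71 1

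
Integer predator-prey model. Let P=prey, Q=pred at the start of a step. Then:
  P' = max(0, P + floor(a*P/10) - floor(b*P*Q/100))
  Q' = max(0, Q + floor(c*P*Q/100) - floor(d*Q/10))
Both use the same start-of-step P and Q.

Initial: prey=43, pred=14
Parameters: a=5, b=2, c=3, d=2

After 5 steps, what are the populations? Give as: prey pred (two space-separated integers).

Answer: 0 118

Derivation:
Step 1: prey: 43+21-12=52; pred: 14+18-2=30
Step 2: prey: 52+26-31=47; pred: 30+46-6=70
Step 3: prey: 47+23-65=5; pred: 70+98-14=154
Step 4: prey: 5+2-15=0; pred: 154+23-30=147
Step 5: prey: 0+0-0=0; pred: 147+0-29=118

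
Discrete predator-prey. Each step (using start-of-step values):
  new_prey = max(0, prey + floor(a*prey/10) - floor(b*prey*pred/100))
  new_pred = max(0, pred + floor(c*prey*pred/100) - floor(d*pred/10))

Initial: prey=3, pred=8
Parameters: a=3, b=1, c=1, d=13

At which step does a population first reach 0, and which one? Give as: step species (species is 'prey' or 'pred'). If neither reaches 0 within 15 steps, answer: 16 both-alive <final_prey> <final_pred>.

Step 1: prey: 3+0-0=3; pred: 8+0-10=0
First extinction: pred at step 1

Answer: 1 pred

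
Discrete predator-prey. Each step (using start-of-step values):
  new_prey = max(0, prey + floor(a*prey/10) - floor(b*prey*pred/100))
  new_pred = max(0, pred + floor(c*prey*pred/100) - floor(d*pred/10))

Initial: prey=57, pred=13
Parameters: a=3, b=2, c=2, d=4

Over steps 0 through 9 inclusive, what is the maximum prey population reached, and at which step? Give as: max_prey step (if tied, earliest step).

Answer: 60 1

Derivation:
Step 1: prey: 57+17-14=60; pred: 13+14-5=22
Step 2: prey: 60+18-26=52; pred: 22+26-8=40
Step 3: prey: 52+15-41=26; pred: 40+41-16=65
Step 4: prey: 26+7-33=0; pred: 65+33-26=72
Step 5: prey: 0+0-0=0; pred: 72+0-28=44
Step 6: prey: 0+0-0=0; pred: 44+0-17=27
Step 7: prey: 0+0-0=0; pred: 27+0-10=17
Step 8: prey: 0+0-0=0; pred: 17+0-6=11
Step 9: prey: 0+0-0=0; pred: 11+0-4=7
Max prey = 60 at step 1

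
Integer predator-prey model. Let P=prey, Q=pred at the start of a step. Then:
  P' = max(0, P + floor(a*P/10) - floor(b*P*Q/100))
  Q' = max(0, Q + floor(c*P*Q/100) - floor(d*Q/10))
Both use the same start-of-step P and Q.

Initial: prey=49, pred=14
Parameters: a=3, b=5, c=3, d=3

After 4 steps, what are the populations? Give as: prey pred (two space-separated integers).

Answer: 0 24

Derivation:
Step 1: prey: 49+14-34=29; pred: 14+20-4=30
Step 2: prey: 29+8-43=0; pred: 30+26-9=47
Step 3: prey: 0+0-0=0; pred: 47+0-14=33
Step 4: prey: 0+0-0=0; pred: 33+0-9=24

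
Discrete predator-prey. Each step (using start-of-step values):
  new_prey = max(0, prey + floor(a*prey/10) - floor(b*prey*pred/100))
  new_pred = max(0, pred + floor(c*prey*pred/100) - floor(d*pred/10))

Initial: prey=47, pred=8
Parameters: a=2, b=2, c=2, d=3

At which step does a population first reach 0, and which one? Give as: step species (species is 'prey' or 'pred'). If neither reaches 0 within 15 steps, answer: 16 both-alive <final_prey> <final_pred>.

Step 1: prey: 47+9-7=49; pred: 8+7-2=13
Step 2: prey: 49+9-12=46; pred: 13+12-3=22
Step 3: prey: 46+9-20=35; pred: 22+20-6=36
Step 4: prey: 35+7-25=17; pred: 36+25-10=51
Step 5: prey: 17+3-17=3; pred: 51+17-15=53
Step 6: prey: 3+0-3=0; pred: 53+3-15=41
First extinction: prey at step 6

Answer: 6 prey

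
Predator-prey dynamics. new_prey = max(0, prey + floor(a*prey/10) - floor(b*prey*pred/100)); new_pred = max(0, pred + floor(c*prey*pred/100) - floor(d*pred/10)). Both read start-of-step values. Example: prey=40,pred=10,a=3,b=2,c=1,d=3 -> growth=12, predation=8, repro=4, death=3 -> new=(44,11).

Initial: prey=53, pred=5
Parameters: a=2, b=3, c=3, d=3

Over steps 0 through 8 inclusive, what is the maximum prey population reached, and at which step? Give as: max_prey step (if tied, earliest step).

Answer: 56 1

Derivation:
Step 1: prey: 53+10-7=56; pred: 5+7-1=11
Step 2: prey: 56+11-18=49; pred: 11+18-3=26
Step 3: prey: 49+9-38=20; pred: 26+38-7=57
Step 4: prey: 20+4-34=0; pred: 57+34-17=74
Step 5: prey: 0+0-0=0; pred: 74+0-22=52
Step 6: prey: 0+0-0=0; pred: 52+0-15=37
Step 7: prey: 0+0-0=0; pred: 37+0-11=26
Step 8: prey: 0+0-0=0; pred: 26+0-7=19
Max prey = 56 at step 1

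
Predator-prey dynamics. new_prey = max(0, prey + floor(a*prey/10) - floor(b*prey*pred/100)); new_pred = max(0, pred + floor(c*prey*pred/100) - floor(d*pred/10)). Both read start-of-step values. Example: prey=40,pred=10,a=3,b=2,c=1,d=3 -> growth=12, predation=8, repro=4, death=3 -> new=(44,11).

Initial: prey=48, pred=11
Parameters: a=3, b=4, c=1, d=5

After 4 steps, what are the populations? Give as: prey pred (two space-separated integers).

Step 1: prey: 48+14-21=41; pred: 11+5-5=11
Step 2: prey: 41+12-18=35; pred: 11+4-5=10
Step 3: prey: 35+10-14=31; pred: 10+3-5=8
Step 4: prey: 31+9-9=31; pred: 8+2-4=6

Answer: 31 6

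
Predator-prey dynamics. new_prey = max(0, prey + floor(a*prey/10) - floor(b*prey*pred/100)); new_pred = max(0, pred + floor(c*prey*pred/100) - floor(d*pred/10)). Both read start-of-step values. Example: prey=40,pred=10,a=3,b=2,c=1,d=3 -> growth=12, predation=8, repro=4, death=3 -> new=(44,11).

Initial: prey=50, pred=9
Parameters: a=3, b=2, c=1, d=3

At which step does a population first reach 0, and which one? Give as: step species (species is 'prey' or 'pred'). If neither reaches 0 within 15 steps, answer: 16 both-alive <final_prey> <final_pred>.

Step 1: prey: 50+15-9=56; pred: 9+4-2=11
Step 2: prey: 56+16-12=60; pred: 11+6-3=14
Step 3: prey: 60+18-16=62; pred: 14+8-4=18
Step 4: prey: 62+18-22=58; pred: 18+11-5=24
Step 5: prey: 58+17-27=48; pred: 24+13-7=30
Step 6: prey: 48+14-28=34; pred: 30+14-9=35
Step 7: prey: 34+10-23=21; pred: 35+11-10=36
Step 8: prey: 21+6-15=12; pred: 36+7-10=33
Step 9: prey: 12+3-7=8; pred: 33+3-9=27
Step 10: prey: 8+2-4=6; pred: 27+2-8=21
Step 11: prey: 6+1-2=5; pred: 21+1-6=16
Step 12: prey: 5+1-1=5; pred: 16+0-4=12
Step 13: prey: 5+1-1=5; pred: 12+0-3=9
Step 14: prey: 5+1-0=6; pred: 9+0-2=7
Step 15: prey: 6+1-0=7; pred: 7+0-2=5
No extinction within 15 steps

Answer: 16 both-alive 7 5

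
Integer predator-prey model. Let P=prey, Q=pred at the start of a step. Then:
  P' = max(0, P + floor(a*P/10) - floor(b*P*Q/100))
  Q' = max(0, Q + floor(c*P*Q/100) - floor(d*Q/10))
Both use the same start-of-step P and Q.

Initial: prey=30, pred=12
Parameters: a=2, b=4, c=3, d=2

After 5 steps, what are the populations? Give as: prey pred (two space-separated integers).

Answer: 0 20

Derivation:
Step 1: prey: 30+6-14=22; pred: 12+10-2=20
Step 2: prey: 22+4-17=9; pred: 20+13-4=29
Step 3: prey: 9+1-10=0; pred: 29+7-5=31
Step 4: prey: 0+0-0=0; pred: 31+0-6=25
Step 5: prey: 0+0-0=0; pred: 25+0-5=20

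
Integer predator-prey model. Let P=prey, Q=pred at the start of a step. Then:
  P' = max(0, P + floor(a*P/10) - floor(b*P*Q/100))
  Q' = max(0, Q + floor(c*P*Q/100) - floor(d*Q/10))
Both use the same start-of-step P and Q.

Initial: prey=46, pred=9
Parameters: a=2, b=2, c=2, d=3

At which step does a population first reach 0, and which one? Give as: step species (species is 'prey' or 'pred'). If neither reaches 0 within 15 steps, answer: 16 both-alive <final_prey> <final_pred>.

Step 1: prey: 46+9-8=47; pred: 9+8-2=15
Step 2: prey: 47+9-14=42; pred: 15+14-4=25
Step 3: prey: 42+8-21=29; pred: 25+21-7=39
Step 4: prey: 29+5-22=12; pred: 39+22-11=50
Step 5: prey: 12+2-12=2; pred: 50+12-15=47
Step 6: prey: 2+0-1=1; pred: 47+1-14=34
Step 7: prey: 1+0-0=1; pred: 34+0-10=24
Step 8: prey: 1+0-0=1; pred: 24+0-7=17
Step 9: prey: 1+0-0=1; pred: 17+0-5=12
Step 10: prey: 1+0-0=1; pred: 12+0-3=9
Step 11: prey: 1+0-0=1; pred: 9+0-2=7
Step 12: prey: 1+0-0=1; pred: 7+0-2=5
Step 13: prey: 1+0-0=1; pred: 5+0-1=4
Step 14: prey: 1+0-0=1; pred: 4+0-1=3
Step 15: prey: 1+0-0=1; pred: 3+0-0=3
No extinction within 15 steps

Answer: 16 both-alive 1 3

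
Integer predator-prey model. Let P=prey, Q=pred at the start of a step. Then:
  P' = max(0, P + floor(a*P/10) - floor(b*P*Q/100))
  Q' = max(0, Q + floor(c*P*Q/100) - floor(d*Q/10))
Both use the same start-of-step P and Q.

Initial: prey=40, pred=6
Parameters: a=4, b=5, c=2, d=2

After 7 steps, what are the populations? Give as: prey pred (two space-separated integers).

Step 1: prey: 40+16-12=44; pred: 6+4-1=9
Step 2: prey: 44+17-19=42; pred: 9+7-1=15
Step 3: prey: 42+16-31=27; pred: 15+12-3=24
Step 4: prey: 27+10-32=5; pred: 24+12-4=32
Step 5: prey: 5+2-8=0; pred: 32+3-6=29
Step 6: prey: 0+0-0=0; pred: 29+0-5=24
Step 7: prey: 0+0-0=0; pred: 24+0-4=20

Answer: 0 20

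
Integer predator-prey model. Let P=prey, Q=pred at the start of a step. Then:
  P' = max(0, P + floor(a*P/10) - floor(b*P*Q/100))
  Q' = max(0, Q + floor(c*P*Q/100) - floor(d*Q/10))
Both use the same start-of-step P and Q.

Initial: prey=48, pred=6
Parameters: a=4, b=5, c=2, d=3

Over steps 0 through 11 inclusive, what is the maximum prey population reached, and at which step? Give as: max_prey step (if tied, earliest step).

Step 1: prey: 48+19-14=53; pred: 6+5-1=10
Step 2: prey: 53+21-26=48; pred: 10+10-3=17
Step 3: prey: 48+19-40=27; pred: 17+16-5=28
Step 4: prey: 27+10-37=0; pred: 28+15-8=35
Step 5: prey: 0+0-0=0; pred: 35+0-10=25
Step 6: prey: 0+0-0=0; pred: 25+0-7=18
Step 7: prey: 0+0-0=0; pred: 18+0-5=13
Step 8: prey: 0+0-0=0; pred: 13+0-3=10
Step 9: prey: 0+0-0=0; pred: 10+0-3=7
Step 10: prey: 0+0-0=0; pred: 7+0-2=5
Step 11: prey: 0+0-0=0; pred: 5+0-1=4
Max prey = 53 at step 1

Answer: 53 1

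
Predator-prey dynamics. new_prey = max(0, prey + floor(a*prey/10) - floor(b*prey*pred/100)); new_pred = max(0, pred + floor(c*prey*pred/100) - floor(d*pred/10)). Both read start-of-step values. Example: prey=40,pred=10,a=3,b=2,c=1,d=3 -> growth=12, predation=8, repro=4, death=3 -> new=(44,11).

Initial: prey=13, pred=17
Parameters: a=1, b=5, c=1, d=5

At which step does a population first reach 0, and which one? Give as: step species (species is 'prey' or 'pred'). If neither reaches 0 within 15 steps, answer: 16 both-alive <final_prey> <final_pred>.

Step 1: prey: 13+1-11=3; pred: 17+2-8=11
Step 2: prey: 3+0-1=2; pred: 11+0-5=6
Step 3: prey: 2+0-0=2; pred: 6+0-3=3
Step 4: prey: 2+0-0=2; pred: 3+0-1=2
Step 5: prey: 2+0-0=2; pred: 2+0-1=1
Step 6: prey: 2+0-0=2; pred: 1+0-0=1
Steps 7-15: state stable at prey=2, pred=1 (no change)
No extinction within 15 steps

Answer: 16 both-alive 2 1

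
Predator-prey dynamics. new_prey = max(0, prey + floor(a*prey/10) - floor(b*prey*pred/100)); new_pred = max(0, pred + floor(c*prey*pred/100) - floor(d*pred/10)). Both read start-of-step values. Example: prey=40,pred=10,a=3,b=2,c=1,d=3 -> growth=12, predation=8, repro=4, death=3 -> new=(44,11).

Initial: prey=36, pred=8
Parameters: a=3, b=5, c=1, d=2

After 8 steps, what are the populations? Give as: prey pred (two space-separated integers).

Answer: 9 8

Derivation:
Step 1: prey: 36+10-14=32; pred: 8+2-1=9
Step 2: prey: 32+9-14=27; pred: 9+2-1=10
Step 3: prey: 27+8-13=22; pred: 10+2-2=10
Step 4: prey: 22+6-11=17; pred: 10+2-2=10
Step 5: prey: 17+5-8=14; pred: 10+1-2=9
Step 6: prey: 14+4-6=12; pred: 9+1-1=9
Step 7: prey: 12+3-5=10; pred: 9+1-1=9
Step 8: prey: 10+3-4=9; pred: 9+0-1=8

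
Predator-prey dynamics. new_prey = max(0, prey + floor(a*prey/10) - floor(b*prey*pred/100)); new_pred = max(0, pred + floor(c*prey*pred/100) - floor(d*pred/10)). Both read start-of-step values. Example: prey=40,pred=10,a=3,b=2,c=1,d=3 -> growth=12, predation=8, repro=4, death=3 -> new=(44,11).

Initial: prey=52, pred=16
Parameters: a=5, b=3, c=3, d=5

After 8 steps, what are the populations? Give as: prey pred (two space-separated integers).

Answer: 0 3

Derivation:
Step 1: prey: 52+26-24=54; pred: 16+24-8=32
Step 2: prey: 54+27-51=30; pred: 32+51-16=67
Step 3: prey: 30+15-60=0; pred: 67+60-33=94
Step 4: prey: 0+0-0=0; pred: 94+0-47=47
Step 5: prey: 0+0-0=0; pred: 47+0-23=24
Step 6: prey: 0+0-0=0; pred: 24+0-12=12
Step 7: prey: 0+0-0=0; pred: 12+0-6=6
Step 8: prey: 0+0-0=0; pred: 6+0-3=3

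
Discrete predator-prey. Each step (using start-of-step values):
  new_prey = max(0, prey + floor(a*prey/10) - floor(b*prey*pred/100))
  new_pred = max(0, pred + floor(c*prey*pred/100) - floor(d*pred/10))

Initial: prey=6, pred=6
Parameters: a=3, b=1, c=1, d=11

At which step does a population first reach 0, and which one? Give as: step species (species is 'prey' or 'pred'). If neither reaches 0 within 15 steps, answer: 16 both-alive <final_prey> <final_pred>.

Answer: 1 pred

Derivation:
Step 1: prey: 6+1-0=7; pred: 6+0-6=0
First extinction: pred at step 1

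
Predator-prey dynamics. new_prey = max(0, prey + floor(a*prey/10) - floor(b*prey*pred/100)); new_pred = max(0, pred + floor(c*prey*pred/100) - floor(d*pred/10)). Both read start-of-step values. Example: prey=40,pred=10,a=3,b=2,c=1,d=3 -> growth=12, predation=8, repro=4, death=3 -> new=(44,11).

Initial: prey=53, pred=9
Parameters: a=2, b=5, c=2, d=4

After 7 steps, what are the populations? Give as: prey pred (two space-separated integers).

Step 1: prey: 53+10-23=40; pred: 9+9-3=15
Step 2: prey: 40+8-30=18; pred: 15+12-6=21
Step 3: prey: 18+3-18=3; pred: 21+7-8=20
Step 4: prey: 3+0-3=0; pred: 20+1-8=13
Step 5: prey: 0+0-0=0; pred: 13+0-5=8
Step 6: prey: 0+0-0=0; pred: 8+0-3=5
Step 7: prey: 0+0-0=0; pred: 5+0-2=3

Answer: 0 3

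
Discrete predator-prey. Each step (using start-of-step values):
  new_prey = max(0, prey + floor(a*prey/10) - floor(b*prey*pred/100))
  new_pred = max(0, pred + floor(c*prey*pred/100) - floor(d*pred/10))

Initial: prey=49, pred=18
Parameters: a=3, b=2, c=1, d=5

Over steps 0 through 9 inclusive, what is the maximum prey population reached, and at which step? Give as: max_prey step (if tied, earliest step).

Answer: 55 9

Derivation:
Step 1: prey: 49+14-17=46; pred: 18+8-9=17
Step 2: prey: 46+13-15=44; pred: 17+7-8=16
Step 3: prey: 44+13-14=43; pred: 16+7-8=15
Step 4: prey: 43+12-12=43; pred: 15+6-7=14
Step 5: prey: 43+12-12=43; pred: 14+6-7=13
Step 6: prey: 43+12-11=44; pred: 13+5-6=12
Step 7: prey: 44+13-10=47; pred: 12+5-6=11
Step 8: prey: 47+14-10=51; pred: 11+5-5=11
Step 9: prey: 51+15-11=55; pred: 11+5-5=11
Max prey = 55 at step 9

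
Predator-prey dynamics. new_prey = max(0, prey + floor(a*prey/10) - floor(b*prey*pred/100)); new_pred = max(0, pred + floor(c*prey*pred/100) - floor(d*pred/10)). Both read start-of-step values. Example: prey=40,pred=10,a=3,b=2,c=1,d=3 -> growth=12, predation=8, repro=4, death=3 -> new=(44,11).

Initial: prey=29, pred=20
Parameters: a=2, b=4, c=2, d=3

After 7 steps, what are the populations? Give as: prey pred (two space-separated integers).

Answer: 1 5

Derivation:
Step 1: prey: 29+5-23=11; pred: 20+11-6=25
Step 2: prey: 11+2-11=2; pred: 25+5-7=23
Step 3: prey: 2+0-1=1; pred: 23+0-6=17
Step 4: prey: 1+0-0=1; pred: 17+0-5=12
Step 5: prey: 1+0-0=1; pred: 12+0-3=9
Step 6: prey: 1+0-0=1; pred: 9+0-2=7
Step 7: prey: 1+0-0=1; pred: 7+0-2=5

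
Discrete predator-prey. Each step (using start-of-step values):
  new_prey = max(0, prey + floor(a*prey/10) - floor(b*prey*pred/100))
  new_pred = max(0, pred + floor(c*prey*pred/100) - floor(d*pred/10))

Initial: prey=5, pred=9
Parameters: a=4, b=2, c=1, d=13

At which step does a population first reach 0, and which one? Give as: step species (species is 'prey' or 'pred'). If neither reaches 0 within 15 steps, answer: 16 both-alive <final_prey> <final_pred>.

Answer: 1 pred

Derivation:
Step 1: prey: 5+2-0=7; pred: 9+0-11=0
First extinction: pred at step 1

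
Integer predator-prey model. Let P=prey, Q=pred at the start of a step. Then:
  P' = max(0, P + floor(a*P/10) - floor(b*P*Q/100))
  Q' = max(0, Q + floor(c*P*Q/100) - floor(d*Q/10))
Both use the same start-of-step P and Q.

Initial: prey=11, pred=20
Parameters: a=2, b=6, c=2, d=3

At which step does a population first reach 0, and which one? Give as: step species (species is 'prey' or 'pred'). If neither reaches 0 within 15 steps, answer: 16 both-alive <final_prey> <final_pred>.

Step 1: prey: 11+2-13=0; pred: 20+4-6=18
First extinction: prey at step 1

Answer: 1 prey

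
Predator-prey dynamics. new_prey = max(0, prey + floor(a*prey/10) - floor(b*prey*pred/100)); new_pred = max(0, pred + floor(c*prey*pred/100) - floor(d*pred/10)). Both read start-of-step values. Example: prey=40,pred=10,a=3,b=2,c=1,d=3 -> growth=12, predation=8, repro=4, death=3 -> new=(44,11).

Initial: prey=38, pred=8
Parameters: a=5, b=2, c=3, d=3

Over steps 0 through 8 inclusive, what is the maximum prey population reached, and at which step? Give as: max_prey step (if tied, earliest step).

Step 1: prey: 38+19-6=51; pred: 8+9-2=15
Step 2: prey: 51+25-15=61; pred: 15+22-4=33
Step 3: prey: 61+30-40=51; pred: 33+60-9=84
Step 4: prey: 51+25-85=0; pred: 84+128-25=187
Step 5: prey: 0+0-0=0; pred: 187+0-56=131
Step 6: prey: 0+0-0=0; pred: 131+0-39=92
Step 7: prey: 0+0-0=0; pred: 92+0-27=65
Step 8: prey: 0+0-0=0; pred: 65+0-19=46
Max prey = 61 at step 2

Answer: 61 2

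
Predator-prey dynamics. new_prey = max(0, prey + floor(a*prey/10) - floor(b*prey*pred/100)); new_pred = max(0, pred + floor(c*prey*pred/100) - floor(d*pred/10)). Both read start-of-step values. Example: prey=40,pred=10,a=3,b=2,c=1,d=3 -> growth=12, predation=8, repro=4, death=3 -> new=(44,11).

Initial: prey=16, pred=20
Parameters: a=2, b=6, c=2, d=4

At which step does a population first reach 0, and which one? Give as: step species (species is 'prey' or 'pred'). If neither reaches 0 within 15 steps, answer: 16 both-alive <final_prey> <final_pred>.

Step 1: prey: 16+3-19=0; pred: 20+6-8=18
First extinction: prey at step 1

Answer: 1 prey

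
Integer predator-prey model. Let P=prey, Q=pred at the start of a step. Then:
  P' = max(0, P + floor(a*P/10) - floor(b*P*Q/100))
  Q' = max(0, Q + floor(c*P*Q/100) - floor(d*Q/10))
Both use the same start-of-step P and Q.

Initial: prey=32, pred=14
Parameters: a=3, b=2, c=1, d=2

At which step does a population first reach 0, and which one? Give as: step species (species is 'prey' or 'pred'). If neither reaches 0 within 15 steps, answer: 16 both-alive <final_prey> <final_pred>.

Answer: 16 both-alive 8 12

Derivation:
Step 1: prey: 32+9-8=33; pred: 14+4-2=16
Step 2: prey: 33+9-10=32; pred: 16+5-3=18
Step 3: prey: 32+9-11=30; pred: 18+5-3=20
Step 4: prey: 30+9-12=27; pred: 20+6-4=22
Step 5: prey: 27+8-11=24; pred: 22+5-4=23
Step 6: prey: 24+7-11=20; pred: 23+5-4=24
Step 7: prey: 20+6-9=17; pred: 24+4-4=24
Step 8: prey: 17+5-8=14; pred: 24+4-4=24
Step 9: prey: 14+4-6=12; pred: 24+3-4=23
Step 10: prey: 12+3-5=10; pred: 23+2-4=21
Step 11: prey: 10+3-4=9; pred: 21+2-4=19
Step 12: prey: 9+2-3=8; pred: 19+1-3=17
Step 13: prey: 8+2-2=8; pred: 17+1-3=15
Step 14: prey: 8+2-2=8; pred: 15+1-3=13
Step 15: prey: 8+2-2=8; pred: 13+1-2=12
No extinction within 15 steps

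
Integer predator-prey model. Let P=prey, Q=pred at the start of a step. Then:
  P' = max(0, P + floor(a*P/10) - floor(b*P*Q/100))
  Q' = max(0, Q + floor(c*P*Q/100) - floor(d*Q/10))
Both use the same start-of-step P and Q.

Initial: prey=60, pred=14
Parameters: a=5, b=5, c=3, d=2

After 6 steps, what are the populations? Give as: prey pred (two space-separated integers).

Step 1: prey: 60+30-42=48; pred: 14+25-2=37
Step 2: prey: 48+24-88=0; pred: 37+53-7=83
Step 3: prey: 0+0-0=0; pred: 83+0-16=67
Step 4: prey: 0+0-0=0; pred: 67+0-13=54
Step 5: prey: 0+0-0=0; pred: 54+0-10=44
Step 6: prey: 0+0-0=0; pred: 44+0-8=36

Answer: 0 36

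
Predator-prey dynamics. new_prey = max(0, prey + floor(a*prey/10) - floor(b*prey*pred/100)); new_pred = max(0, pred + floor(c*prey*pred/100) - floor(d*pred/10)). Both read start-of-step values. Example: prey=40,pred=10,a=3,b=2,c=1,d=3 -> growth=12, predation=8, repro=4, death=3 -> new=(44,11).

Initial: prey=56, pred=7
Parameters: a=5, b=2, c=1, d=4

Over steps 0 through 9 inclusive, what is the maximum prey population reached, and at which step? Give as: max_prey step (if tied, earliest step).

Step 1: prey: 56+28-7=77; pred: 7+3-2=8
Step 2: prey: 77+38-12=103; pred: 8+6-3=11
Step 3: prey: 103+51-22=132; pred: 11+11-4=18
Step 4: prey: 132+66-47=151; pred: 18+23-7=34
Step 5: prey: 151+75-102=124; pred: 34+51-13=72
Step 6: prey: 124+62-178=8; pred: 72+89-28=133
Step 7: prey: 8+4-21=0; pred: 133+10-53=90
Step 8: prey: 0+0-0=0; pred: 90+0-36=54
Step 9: prey: 0+0-0=0; pred: 54+0-21=33
Max prey = 151 at step 4

Answer: 151 4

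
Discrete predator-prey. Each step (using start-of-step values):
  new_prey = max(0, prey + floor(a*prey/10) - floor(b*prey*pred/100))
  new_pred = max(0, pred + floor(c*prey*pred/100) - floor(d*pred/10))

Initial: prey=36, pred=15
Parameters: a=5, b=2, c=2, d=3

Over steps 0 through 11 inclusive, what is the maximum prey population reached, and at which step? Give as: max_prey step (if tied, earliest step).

Step 1: prey: 36+18-10=44; pred: 15+10-4=21
Step 2: prey: 44+22-18=48; pred: 21+18-6=33
Step 3: prey: 48+24-31=41; pred: 33+31-9=55
Step 4: prey: 41+20-45=16; pred: 55+45-16=84
Step 5: prey: 16+8-26=0; pred: 84+26-25=85
Step 6: prey: 0+0-0=0; pred: 85+0-25=60
Step 7: prey: 0+0-0=0; pred: 60+0-18=42
Step 8: prey: 0+0-0=0; pred: 42+0-12=30
Step 9: prey: 0+0-0=0; pred: 30+0-9=21
Step 10: prey: 0+0-0=0; pred: 21+0-6=15
Step 11: prey: 0+0-0=0; pred: 15+0-4=11
Max prey = 48 at step 2

Answer: 48 2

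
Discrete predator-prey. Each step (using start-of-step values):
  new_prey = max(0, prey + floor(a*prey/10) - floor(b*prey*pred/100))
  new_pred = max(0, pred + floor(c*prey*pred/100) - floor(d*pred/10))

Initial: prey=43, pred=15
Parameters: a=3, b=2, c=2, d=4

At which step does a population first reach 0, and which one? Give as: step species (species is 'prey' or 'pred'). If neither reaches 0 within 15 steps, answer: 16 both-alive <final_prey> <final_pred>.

Answer: 16 both-alive 1 2

Derivation:
Step 1: prey: 43+12-12=43; pred: 15+12-6=21
Step 2: prey: 43+12-18=37; pred: 21+18-8=31
Step 3: prey: 37+11-22=26; pred: 31+22-12=41
Step 4: prey: 26+7-21=12; pred: 41+21-16=46
Step 5: prey: 12+3-11=4; pred: 46+11-18=39
Step 6: prey: 4+1-3=2; pred: 39+3-15=27
Step 7: prey: 2+0-1=1; pred: 27+1-10=18
Step 8: prey: 1+0-0=1; pred: 18+0-7=11
Step 9: prey: 1+0-0=1; pred: 11+0-4=7
Step 10: prey: 1+0-0=1; pred: 7+0-2=5
Step 11: prey: 1+0-0=1; pred: 5+0-2=3
Step 12: prey: 1+0-0=1; pred: 3+0-1=2
Step 13: prey: 1+0-0=1; pred: 2+0-0=2
Steps 14-15: state stable at prey=1, pred=2 (no change)
No extinction within 15 steps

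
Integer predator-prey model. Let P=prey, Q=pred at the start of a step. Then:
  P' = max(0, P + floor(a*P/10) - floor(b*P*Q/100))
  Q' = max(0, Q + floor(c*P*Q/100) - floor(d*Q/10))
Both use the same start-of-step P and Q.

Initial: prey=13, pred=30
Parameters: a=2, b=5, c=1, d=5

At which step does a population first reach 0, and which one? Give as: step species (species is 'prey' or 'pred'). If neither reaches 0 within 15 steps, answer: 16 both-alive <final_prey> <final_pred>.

Step 1: prey: 13+2-19=0; pred: 30+3-15=18
First extinction: prey at step 1

Answer: 1 prey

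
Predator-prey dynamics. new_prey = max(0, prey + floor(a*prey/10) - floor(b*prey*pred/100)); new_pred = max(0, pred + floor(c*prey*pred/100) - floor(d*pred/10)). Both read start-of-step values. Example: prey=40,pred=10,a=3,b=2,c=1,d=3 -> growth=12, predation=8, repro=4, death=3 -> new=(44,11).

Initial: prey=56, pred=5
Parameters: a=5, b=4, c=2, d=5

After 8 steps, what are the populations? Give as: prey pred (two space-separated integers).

Step 1: prey: 56+28-11=73; pred: 5+5-2=8
Step 2: prey: 73+36-23=86; pred: 8+11-4=15
Step 3: prey: 86+43-51=78; pred: 15+25-7=33
Step 4: prey: 78+39-102=15; pred: 33+51-16=68
Step 5: prey: 15+7-40=0; pred: 68+20-34=54
Step 6: prey: 0+0-0=0; pred: 54+0-27=27
Step 7: prey: 0+0-0=0; pred: 27+0-13=14
Step 8: prey: 0+0-0=0; pred: 14+0-7=7

Answer: 0 7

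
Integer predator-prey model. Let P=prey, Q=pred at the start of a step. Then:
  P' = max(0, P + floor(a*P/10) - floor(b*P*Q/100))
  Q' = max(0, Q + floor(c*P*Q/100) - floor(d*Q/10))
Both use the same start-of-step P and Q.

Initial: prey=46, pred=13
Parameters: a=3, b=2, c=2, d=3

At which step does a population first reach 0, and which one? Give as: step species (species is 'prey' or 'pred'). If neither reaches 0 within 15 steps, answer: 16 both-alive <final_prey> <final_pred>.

Step 1: prey: 46+13-11=48; pred: 13+11-3=21
Step 2: prey: 48+14-20=42; pred: 21+20-6=35
Step 3: prey: 42+12-29=25; pred: 35+29-10=54
Step 4: prey: 25+7-27=5; pred: 54+27-16=65
Step 5: prey: 5+1-6=0; pred: 65+6-19=52
First extinction: prey at step 5

Answer: 5 prey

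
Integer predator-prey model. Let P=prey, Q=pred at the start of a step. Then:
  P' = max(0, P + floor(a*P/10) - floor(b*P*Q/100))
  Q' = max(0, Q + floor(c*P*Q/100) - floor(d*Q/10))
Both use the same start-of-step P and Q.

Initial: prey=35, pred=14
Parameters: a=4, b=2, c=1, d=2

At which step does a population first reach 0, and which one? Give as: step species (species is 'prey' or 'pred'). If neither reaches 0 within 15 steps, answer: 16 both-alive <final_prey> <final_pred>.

Answer: 16 both-alive 4 11

Derivation:
Step 1: prey: 35+14-9=40; pred: 14+4-2=16
Step 2: prey: 40+16-12=44; pred: 16+6-3=19
Step 3: prey: 44+17-16=45; pred: 19+8-3=24
Step 4: prey: 45+18-21=42; pred: 24+10-4=30
Step 5: prey: 42+16-25=33; pred: 30+12-6=36
Step 6: prey: 33+13-23=23; pred: 36+11-7=40
Step 7: prey: 23+9-18=14; pred: 40+9-8=41
Step 8: prey: 14+5-11=8; pred: 41+5-8=38
Step 9: prey: 8+3-6=5; pred: 38+3-7=34
Step 10: prey: 5+2-3=4; pred: 34+1-6=29
Step 11: prey: 4+1-2=3; pred: 29+1-5=25
Step 12: prey: 3+1-1=3; pred: 25+0-5=20
Step 13: prey: 3+1-1=3; pred: 20+0-4=16
Step 14: prey: 3+1-0=4; pred: 16+0-3=13
Step 15: prey: 4+1-1=4; pred: 13+0-2=11
No extinction within 15 steps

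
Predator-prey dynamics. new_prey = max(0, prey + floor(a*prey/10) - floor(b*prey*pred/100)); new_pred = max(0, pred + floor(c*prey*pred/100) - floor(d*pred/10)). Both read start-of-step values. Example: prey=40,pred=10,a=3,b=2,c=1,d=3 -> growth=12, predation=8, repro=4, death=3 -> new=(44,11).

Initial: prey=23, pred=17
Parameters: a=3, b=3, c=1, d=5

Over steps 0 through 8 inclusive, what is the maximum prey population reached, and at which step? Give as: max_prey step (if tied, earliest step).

Step 1: prey: 23+6-11=18; pred: 17+3-8=12
Step 2: prey: 18+5-6=17; pred: 12+2-6=8
Step 3: prey: 17+5-4=18; pred: 8+1-4=5
Step 4: prey: 18+5-2=21; pred: 5+0-2=3
Step 5: prey: 21+6-1=26; pred: 3+0-1=2
Step 6: prey: 26+7-1=32; pred: 2+0-1=1
Step 7: prey: 32+9-0=41; pred: 1+0-0=1
Step 8: prey: 41+12-1=52; pred: 1+0-0=1
Max prey = 52 at step 8

Answer: 52 8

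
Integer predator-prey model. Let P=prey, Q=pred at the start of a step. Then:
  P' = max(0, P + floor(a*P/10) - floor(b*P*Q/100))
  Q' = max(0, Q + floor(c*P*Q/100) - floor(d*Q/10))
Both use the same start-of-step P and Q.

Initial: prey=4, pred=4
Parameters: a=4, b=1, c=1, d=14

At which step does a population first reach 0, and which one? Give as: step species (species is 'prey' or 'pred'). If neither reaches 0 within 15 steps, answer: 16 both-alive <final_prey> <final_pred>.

Step 1: prey: 4+1-0=5; pred: 4+0-5=0
First extinction: pred at step 1

Answer: 1 pred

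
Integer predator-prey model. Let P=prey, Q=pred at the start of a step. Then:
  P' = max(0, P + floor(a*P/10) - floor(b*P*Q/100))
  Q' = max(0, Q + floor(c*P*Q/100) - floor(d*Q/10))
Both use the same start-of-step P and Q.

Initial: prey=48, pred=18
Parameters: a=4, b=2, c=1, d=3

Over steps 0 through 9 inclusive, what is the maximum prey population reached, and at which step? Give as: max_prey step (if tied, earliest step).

Answer: 50 1

Derivation:
Step 1: prey: 48+19-17=50; pred: 18+8-5=21
Step 2: prey: 50+20-21=49; pred: 21+10-6=25
Step 3: prey: 49+19-24=44; pred: 25+12-7=30
Step 4: prey: 44+17-26=35; pred: 30+13-9=34
Step 5: prey: 35+14-23=26; pred: 34+11-10=35
Step 6: prey: 26+10-18=18; pred: 35+9-10=34
Step 7: prey: 18+7-12=13; pred: 34+6-10=30
Step 8: prey: 13+5-7=11; pred: 30+3-9=24
Step 9: prey: 11+4-5=10; pred: 24+2-7=19
Max prey = 50 at step 1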